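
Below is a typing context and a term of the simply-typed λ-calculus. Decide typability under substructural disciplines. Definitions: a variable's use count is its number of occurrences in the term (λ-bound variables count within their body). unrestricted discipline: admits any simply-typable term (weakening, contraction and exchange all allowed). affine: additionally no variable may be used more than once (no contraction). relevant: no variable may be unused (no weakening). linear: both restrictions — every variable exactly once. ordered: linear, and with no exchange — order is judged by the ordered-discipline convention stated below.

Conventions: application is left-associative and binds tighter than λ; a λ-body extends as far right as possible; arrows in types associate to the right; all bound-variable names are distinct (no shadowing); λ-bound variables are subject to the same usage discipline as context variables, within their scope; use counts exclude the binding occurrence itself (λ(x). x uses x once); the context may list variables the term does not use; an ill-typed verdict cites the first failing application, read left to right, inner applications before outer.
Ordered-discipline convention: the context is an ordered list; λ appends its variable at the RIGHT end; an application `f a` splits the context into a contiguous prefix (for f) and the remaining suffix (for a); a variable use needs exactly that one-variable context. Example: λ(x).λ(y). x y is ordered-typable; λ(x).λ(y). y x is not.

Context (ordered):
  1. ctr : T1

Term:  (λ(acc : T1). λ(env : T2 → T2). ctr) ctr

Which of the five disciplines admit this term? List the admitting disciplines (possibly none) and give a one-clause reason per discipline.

accepted by: unrestricted
use counts: ctr=2; acc [bound]=0; env [bound]=0
uses in reading order: ctr, ctr
typing: well-typed — term : (T2 → T2) → T1
ordered: ✗ — needs contraction — ctr ×2; acc, env never used (weakening)
linear: ✗ — needs contraction — ctr ×2; acc, env never used (weakening)
affine: ✗ — needs contraction — ctr ×2
relevant: ✗ — acc, env never used (weakening)
unrestricted: ✓ — simply typable at (T2 → T2) → T1; W, C, E all held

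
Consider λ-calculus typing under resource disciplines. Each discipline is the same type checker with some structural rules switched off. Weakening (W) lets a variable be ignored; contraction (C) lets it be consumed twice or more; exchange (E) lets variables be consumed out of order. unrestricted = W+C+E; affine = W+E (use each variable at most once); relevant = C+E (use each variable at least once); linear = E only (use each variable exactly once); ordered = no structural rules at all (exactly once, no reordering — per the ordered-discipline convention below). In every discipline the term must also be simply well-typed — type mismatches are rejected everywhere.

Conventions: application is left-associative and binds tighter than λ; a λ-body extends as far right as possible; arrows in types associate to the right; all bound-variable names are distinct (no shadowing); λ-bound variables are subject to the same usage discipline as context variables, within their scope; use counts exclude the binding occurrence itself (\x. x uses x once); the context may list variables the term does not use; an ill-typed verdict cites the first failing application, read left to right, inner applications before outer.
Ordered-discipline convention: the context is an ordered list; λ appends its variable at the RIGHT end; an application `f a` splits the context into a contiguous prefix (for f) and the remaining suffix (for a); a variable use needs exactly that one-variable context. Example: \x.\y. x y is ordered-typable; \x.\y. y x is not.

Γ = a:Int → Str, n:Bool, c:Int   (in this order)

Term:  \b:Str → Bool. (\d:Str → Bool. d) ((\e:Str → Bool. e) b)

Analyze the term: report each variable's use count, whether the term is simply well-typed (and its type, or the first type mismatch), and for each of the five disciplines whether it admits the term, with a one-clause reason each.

variable uses: a: 0, n: 0, c: 0, b (λ-bound): 1, d (λ-bound): 1, e (λ-bound): 1
order of uses: d, e, b
typing: ✓ — (Str → Bool) → Str → Bool
ordered ✗ (a, n, c never used (weakening))
linear ✗ (a, n, c never used (weakening))
affine ✓ (at most one use each (a, n, c, b, d, e))
relevant ✗ (a, n, c never used (weakening))
unrestricted ✓ (typability at (Str → Bool) → Str → Bool is all that's needed)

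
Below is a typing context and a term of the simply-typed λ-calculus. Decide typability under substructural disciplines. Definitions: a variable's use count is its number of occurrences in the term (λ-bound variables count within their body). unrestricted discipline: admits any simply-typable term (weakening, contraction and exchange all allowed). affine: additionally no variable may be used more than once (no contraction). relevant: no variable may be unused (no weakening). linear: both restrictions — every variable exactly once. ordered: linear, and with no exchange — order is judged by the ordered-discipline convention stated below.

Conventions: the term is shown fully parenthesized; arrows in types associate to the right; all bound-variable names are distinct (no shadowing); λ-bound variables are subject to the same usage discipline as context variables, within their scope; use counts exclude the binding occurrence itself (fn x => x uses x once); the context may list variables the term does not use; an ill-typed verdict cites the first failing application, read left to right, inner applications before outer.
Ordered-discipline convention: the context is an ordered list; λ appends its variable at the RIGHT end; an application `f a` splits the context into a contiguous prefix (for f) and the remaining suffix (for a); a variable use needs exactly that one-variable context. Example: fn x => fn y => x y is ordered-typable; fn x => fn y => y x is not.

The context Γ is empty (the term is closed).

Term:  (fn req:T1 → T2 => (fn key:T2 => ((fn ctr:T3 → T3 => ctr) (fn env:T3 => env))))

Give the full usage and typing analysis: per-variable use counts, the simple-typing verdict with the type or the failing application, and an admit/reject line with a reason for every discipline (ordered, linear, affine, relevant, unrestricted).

counts: req (λ-bound) ×0, key (λ-bound) ×0, ctr (λ-bound) ×1, env (λ-bound) ×1
order of uses: ctr, env
typing: ✓ — (T1 → T2) → T2 → T3 → T3
ordered ✗ (unused: req, key — weakening required)
linear ✗ (unused: req, key — weakening required)
affine ✓ (at most one use each (req, key, ctr, env))
relevant ✗ (unused: req, key — weakening required)
unrestricted ✓ (type-checks ((T1 → T2) → T2 → T3 → T3) and nothing is barred)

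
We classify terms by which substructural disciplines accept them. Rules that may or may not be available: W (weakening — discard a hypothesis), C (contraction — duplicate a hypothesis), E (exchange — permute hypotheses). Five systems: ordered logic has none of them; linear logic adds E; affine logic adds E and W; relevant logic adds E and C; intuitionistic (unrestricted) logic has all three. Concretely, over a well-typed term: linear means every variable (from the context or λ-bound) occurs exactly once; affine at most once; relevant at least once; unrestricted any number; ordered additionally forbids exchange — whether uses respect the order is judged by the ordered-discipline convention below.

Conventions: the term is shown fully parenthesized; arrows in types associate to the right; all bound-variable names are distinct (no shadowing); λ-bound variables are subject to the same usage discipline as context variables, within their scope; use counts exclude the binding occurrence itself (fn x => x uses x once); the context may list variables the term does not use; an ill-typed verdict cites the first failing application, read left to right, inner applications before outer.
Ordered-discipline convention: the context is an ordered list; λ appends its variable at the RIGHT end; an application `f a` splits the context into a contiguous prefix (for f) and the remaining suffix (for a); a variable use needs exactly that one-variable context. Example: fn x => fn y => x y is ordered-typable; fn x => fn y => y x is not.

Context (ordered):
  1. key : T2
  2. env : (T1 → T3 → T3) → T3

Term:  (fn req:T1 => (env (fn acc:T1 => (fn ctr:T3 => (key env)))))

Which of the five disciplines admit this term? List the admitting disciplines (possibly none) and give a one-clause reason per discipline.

admitted in: none
usage: key ×1, env ×2, req (λ-bound) ×0, acc (λ-bound) ×0, ctr (λ-bound) ×0
left-to-right use order: env, key, env
typing: ill-typed: non-arrow in function slot: T2
ordered: ✗ — not simply typable
linear: ✗ — fails simple typing
affine: ✗ — a type mismatch blocks all five
relevant: ✗ — the type mismatch rejects it
unrestricted: ✗ — not simply typable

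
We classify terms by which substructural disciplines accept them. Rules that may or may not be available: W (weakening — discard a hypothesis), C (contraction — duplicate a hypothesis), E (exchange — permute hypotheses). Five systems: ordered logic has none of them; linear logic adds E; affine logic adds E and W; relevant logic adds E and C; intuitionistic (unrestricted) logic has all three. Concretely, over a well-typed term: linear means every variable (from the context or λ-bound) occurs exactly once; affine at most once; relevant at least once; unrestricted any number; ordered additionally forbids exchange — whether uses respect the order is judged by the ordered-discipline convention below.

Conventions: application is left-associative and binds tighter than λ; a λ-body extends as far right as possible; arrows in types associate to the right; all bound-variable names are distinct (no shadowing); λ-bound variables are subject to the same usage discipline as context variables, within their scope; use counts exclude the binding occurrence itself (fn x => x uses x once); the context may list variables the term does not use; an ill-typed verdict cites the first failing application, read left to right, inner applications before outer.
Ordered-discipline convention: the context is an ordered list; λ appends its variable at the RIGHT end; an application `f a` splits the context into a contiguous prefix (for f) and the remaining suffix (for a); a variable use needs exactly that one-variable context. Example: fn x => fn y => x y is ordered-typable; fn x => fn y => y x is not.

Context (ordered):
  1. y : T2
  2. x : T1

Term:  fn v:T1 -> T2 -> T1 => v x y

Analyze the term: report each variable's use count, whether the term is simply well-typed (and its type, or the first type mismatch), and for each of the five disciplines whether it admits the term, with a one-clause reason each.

use counts: y: 1×, x: 1×, v (λ-bound): 1×
left-to-right use order: v, x, y
typing: well-typed — term : (T1 -> T2 -> T1) -> T1
ordered: ✗, needs exchange: uses follow v, x, y
linear: ✓, y, x, v: one use apiece
affine: ✓, no duplicate uses among y, x, v
relevant: ✓, y, x, v: all used, weakening unneeded
unrestricted: ✓, type-checks ((T1 -> T2 -> T1) -> T1) and nothing is barred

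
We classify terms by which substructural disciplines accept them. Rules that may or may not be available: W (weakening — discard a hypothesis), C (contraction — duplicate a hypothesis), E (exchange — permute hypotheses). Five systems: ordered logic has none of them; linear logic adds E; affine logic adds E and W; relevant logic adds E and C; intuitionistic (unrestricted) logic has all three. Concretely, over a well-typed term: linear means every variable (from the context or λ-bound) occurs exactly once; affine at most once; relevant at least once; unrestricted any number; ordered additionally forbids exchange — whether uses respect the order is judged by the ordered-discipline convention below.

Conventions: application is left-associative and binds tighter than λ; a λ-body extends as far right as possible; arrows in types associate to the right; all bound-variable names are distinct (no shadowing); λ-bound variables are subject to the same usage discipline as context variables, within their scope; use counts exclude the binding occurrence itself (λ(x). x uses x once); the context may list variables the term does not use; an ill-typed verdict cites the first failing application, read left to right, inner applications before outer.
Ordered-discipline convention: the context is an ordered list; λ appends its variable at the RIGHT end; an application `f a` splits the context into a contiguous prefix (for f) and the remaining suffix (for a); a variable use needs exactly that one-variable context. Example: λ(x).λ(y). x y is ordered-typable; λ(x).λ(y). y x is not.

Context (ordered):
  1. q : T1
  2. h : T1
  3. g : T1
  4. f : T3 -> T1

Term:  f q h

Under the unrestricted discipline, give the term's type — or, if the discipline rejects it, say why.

not well-typed under unrestricted — not simply typable
counts: q ×1; h ×1; g ×0; f ×1
uses in reading order: f, q, h
typing: ill-typed: argument of type T1 where T3 is required
all disciplines: ordered ✗ | linear ✗ | affine ✗ | relevant ✗ | unrestricted ✗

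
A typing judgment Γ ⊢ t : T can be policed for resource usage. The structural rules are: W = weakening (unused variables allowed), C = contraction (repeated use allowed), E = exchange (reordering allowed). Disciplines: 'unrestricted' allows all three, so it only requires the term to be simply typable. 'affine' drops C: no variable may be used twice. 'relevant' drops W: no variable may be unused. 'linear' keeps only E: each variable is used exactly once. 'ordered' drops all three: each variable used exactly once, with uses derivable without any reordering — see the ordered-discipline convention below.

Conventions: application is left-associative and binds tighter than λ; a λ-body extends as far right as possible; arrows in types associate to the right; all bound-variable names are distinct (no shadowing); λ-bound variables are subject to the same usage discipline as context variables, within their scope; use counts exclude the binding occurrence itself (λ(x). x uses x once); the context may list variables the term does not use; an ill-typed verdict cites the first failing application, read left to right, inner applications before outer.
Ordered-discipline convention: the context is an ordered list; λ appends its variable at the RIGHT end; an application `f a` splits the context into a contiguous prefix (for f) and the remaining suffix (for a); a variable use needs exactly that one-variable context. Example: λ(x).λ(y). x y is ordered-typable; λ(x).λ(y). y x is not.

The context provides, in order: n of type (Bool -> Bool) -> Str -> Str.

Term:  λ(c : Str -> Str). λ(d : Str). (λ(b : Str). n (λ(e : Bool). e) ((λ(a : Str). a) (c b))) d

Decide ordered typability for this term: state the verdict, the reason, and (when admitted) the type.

yes — one use each (n, c, d, b, e, a); ordered split holds; term : (Str -> Str) -> Str -> Str
usage: n: 1, c [bound]: 1, d [bound]: 1, b [bound]: 1, e [bound]: 1, a [bound]: 1
uses in reading order: n, e, a, c, b, d
typing: ✓ — (Str -> Str) -> Str -> Str
per-discipline verdicts: ordered ✓, linear ✓, affine ✓, relevant ✓, unrestricted ✓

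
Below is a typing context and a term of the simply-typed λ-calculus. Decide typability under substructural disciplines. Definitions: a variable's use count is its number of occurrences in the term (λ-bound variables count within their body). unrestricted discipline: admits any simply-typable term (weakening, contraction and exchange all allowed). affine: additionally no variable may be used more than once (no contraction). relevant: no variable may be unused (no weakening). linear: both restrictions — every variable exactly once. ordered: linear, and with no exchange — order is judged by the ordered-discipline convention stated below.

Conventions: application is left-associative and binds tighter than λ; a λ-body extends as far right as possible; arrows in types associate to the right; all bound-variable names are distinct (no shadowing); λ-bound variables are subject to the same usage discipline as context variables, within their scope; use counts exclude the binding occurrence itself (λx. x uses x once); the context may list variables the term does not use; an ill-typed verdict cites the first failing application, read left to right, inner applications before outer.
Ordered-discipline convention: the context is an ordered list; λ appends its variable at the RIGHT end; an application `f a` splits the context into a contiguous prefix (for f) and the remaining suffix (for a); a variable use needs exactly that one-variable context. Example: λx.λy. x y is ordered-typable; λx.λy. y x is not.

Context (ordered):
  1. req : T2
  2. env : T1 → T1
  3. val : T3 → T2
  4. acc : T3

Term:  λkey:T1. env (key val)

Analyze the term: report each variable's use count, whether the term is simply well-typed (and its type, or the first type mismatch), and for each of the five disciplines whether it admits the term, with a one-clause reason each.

variable uses: req ×0; env ×1; val ×1; acc ×0; key (λ-bound) ×1
order of uses: env, key, val
typing: ill-typed: non-arrow in function slot: T1
ordered: ✗ — not simply typable
linear: ✗ — fails simple typing
affine: ✗ — a type mismatch blocks all five
relevant: ✗ — the type mismatch rejects it
unrestricted: ✗ — not simply typable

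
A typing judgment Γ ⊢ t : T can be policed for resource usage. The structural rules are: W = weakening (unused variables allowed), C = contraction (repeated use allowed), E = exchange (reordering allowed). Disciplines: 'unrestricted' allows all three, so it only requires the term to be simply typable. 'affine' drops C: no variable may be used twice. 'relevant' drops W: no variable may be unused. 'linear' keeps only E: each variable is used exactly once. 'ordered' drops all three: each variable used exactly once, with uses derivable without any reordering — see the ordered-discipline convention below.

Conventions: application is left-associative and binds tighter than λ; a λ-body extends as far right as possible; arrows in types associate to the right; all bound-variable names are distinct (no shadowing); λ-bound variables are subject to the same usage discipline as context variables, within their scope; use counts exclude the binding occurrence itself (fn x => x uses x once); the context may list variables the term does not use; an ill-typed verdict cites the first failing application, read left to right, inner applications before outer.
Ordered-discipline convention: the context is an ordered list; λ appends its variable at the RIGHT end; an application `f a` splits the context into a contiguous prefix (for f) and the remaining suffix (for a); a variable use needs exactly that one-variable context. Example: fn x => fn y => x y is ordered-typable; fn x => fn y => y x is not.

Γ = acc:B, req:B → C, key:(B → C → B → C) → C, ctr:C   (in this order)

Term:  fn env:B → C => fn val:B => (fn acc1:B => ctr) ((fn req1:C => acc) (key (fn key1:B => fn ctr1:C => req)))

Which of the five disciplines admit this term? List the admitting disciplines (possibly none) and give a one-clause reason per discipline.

admitted in: affine, unrestricted
variable uses: acc: 1; req: 1; key: 1; ctr: 1; env [bound]: 0; val [bound]: 0; acc1 [bound]: 0; req1 [bound]: 0; key1 [bound]: 0; ctr1 [bound]: 0
order of uses: ctr, acc, key, req
typing: the term checks, with type (B → C) → B → C
ordered: ✗ — env, val, acc1, req1, key1, ctr1 never used (weakening)
linear: ✗ — env, val, acc1, req1, key1, ctr1 never used (weakening)
affine: ✓ — at most one use each (acc, req, key, ctr, env, val, acc1, req1, key1, ctr1)
relevant: ✗ — env, val, acc1, req1, key1, ctr1 never used (weakening)
unrestricted: ✓ — typability at (B → C) → B → C is all that's needed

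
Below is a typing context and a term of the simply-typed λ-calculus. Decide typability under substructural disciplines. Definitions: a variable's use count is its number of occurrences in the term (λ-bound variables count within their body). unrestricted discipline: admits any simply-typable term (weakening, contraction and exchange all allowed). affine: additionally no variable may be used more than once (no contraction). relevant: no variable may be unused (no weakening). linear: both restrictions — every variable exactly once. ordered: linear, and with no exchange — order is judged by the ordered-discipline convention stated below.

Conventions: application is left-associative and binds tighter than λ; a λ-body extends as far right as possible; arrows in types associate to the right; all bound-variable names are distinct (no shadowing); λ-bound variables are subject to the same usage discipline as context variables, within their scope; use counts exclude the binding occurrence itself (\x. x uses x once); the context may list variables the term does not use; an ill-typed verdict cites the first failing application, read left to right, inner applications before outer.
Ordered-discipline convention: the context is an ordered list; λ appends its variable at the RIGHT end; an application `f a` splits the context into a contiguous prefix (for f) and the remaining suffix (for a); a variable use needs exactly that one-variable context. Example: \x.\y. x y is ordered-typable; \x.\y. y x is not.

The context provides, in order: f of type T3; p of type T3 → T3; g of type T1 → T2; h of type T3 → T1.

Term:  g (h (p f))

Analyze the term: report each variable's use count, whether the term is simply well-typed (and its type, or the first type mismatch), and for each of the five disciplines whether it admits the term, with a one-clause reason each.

use counts: f ×1, p ×1, g ×1, h ×1
use order (left to right): g, h, p, f
typing: well-typed at T2
ordered: ✗, no contiguous prefix/suffix split fits g, h, p, f
linear: ✓, each of f, p, g, h used exactly once
affine: ✓, at most one use each (f, p, g, h)
relevant: ✓, none of f, p, g, h goes unused
unrestricted: ✓, well-typed at T2; no restrictions here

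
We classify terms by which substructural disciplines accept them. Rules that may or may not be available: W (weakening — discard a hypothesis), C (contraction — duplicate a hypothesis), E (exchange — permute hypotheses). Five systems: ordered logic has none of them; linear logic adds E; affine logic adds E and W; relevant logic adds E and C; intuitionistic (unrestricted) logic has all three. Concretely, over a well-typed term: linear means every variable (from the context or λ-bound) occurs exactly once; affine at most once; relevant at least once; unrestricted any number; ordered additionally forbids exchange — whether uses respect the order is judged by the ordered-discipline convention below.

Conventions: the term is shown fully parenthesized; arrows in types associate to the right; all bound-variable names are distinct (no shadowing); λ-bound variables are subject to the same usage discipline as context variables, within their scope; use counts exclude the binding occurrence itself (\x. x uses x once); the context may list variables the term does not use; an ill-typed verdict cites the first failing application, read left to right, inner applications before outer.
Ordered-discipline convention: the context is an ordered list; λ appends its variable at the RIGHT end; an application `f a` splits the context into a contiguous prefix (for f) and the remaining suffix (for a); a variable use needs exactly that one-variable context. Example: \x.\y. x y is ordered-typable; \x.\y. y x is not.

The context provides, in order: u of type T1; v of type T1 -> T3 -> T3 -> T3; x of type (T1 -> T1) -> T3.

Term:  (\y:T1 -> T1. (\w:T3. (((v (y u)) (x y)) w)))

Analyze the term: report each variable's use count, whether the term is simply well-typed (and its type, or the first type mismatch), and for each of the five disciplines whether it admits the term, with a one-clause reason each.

counts: u ×1, v ×1, x ×1, y (bound) ×2, w (bound) ×1
use order (left to right): v, y, u, x, y, w
typing: the term checks, with type (T1 -> T1) -> T3 -> T3
ordered: ✗ — y ×2 used more than once (contraction)
linear: ✗ — y ×2 used more than once (contraction)
affine: ✗ — y ×2 used more than once (contraction)
relevant: ✓ — u, v, x, y, w: all used, weakening unneeded
unrestricted: ✓ — type-checks ((T1 -> T1) -> T3 -> T3) and nothing is barred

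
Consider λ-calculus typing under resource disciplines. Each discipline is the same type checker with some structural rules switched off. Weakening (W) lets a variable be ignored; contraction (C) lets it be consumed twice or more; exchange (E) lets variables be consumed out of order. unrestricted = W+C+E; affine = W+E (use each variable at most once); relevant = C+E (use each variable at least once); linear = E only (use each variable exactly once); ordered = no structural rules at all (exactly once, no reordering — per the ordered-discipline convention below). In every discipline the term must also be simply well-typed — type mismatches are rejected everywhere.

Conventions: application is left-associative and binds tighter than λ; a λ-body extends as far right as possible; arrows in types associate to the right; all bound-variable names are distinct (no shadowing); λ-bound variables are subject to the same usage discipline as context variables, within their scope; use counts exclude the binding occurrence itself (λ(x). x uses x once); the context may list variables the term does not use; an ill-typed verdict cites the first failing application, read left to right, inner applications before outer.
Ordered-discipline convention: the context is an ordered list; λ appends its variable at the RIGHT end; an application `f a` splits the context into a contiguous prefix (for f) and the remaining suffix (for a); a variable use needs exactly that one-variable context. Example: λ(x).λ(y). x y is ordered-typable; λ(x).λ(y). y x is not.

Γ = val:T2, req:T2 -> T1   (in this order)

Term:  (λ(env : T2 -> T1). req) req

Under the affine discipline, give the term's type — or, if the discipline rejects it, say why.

not well-typed under affine — needs contraction — req ×2
use counts: val ×0; req ×2; env [bound] ×0
order of uses: req, req
typing: well-typed at T2 -> T1
per-discipline verdicts: ordered ✗ · linear ✗ · affine ✗ · relevant ✗ · unrestricted ✓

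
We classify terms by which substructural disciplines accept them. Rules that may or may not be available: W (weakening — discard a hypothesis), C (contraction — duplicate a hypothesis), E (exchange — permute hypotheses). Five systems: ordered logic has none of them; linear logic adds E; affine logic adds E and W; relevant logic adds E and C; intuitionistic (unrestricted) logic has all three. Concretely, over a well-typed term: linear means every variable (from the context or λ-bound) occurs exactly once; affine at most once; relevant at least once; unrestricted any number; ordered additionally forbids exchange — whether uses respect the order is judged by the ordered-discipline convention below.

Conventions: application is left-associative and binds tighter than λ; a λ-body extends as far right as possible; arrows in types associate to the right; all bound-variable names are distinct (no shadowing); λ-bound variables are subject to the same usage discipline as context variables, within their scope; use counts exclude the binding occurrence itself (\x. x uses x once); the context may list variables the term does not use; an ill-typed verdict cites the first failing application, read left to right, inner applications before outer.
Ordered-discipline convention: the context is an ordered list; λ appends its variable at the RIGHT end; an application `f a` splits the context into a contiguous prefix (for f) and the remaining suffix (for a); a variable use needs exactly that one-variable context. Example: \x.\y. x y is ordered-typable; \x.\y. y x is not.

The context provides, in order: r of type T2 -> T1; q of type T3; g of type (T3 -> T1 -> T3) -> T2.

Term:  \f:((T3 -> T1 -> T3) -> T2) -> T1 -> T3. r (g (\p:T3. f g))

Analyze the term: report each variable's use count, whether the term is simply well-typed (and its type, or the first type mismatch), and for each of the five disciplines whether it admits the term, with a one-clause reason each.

counts: r=1, q=0, g=2, f (bound)=1, p (bound)=0
order of uses: r, g, f, g
typing: well-typed — term : (((T3 -> T1 -> T3) -> T2) -> T1 -> T3) -> T1
ordered: ✗ — uses contraction: g ×2; needs weakening: q, p unused
linear: ✗ — uses contraction: g ×2; needs weakening: q, p unused
affine: ✗ — uses contraction: g ×2
relevant: ✗ — needs weakening: q, p unused
unrestricted: ✓ — typability at (((T3 -> T1 -> T3) -> T2) -> T1 -> T3) -> T1 is all that's needed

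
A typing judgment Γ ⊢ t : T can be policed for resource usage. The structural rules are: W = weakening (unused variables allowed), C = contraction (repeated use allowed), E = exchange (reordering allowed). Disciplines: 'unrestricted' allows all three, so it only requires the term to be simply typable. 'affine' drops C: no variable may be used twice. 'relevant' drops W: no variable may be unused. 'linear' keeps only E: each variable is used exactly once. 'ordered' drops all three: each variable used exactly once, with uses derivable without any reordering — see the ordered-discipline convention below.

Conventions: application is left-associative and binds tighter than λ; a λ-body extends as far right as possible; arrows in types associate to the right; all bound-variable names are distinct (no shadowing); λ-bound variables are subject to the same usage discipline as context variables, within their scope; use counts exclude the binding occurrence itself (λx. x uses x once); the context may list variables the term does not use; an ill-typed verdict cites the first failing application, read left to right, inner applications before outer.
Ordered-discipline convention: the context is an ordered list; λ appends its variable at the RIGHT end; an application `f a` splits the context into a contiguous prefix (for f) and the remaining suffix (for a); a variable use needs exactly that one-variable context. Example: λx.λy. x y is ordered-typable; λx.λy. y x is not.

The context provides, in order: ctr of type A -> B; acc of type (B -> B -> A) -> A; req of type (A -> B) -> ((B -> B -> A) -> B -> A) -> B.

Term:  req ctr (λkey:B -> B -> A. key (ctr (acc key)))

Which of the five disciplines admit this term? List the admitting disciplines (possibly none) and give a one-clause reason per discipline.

admitted by: relevant, unrestricted
counts: ctr: 2×, acc: 1×, req: 1×, key (bound): 2×
use order (left to right): req, ctr, key, ctr, acc, key
typing: the term checks, with type B
ordered: ✗ — needs contraction — ctr ×2, key ×2
linear: ✗ — needs contraction — ctr ×2, key ×2
affine: ✗ — needs contraction — ctr ×2, key ×2
relevant: ✓ — ctr, acc, req, key: all used, weakening unneeded
unrestricted: ✓ — typability at B is all that's needed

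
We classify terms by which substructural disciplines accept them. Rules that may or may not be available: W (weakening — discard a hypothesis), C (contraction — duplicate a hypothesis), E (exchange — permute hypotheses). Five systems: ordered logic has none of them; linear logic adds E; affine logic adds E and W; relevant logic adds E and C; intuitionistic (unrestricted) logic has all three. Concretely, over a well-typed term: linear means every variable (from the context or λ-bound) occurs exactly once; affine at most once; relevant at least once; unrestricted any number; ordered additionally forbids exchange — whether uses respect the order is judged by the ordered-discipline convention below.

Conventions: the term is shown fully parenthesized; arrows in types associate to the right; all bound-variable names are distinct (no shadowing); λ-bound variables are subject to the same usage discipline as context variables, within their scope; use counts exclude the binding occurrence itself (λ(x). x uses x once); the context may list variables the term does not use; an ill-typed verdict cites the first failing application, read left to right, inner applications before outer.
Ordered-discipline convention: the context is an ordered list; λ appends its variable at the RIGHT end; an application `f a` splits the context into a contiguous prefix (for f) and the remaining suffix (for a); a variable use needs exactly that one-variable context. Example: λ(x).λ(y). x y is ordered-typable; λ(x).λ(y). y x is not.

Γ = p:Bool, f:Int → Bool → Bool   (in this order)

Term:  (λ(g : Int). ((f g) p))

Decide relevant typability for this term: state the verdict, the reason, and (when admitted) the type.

yes — p, f, g: all used, weakening unneeded; term : Int → Bool
counts: p: 1; f: 1; g (λ-bound): 1
order of uses: f, g, p
typing: well-typed — term : Int → Bool
summary: ordered ✗ · linear ✓ · affine ✓ · relevant ✓ · unrestricted ✓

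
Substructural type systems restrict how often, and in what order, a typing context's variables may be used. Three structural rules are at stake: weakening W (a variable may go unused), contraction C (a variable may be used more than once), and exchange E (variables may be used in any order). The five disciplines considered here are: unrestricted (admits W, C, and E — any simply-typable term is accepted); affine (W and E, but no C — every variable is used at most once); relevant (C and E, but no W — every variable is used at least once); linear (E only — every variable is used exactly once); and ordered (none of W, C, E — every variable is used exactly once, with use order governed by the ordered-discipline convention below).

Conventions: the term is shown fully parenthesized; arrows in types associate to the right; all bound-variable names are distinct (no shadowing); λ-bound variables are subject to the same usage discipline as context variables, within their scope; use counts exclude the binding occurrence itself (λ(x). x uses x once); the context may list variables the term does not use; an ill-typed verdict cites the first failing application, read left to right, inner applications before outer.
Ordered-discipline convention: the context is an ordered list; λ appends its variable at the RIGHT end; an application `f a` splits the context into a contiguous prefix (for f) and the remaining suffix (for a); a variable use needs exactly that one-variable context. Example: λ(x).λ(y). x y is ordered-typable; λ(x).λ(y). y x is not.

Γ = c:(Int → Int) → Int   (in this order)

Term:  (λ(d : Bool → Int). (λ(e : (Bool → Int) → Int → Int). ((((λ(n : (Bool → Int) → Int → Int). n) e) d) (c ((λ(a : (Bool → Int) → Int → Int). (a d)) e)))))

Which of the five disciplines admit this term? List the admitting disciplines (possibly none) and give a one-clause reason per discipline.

accepted by: relevant, unrestricted
counts: c: 1, d (bound): 2, e (bound): 2, n (bound): 1, a (bound): 1
order of uses: n, e, d, c, a, d, e
typing: well-typed — term : (Bool → Int) → ((Bool → Int) → Int → Int) → Int
ordered: ✗, d ×2, e ×2 used more than once (contraction)
linear: ✗, d ×2, e ×2 used more than once (contraction)
affine: ✗, d ×2, e ×2 used more than once (contraction)
relevant: ✓, c, d, e, n, a: all used, weakening unneeded
unrestricted: ✓, simply typable at (Bool → Int) → ((Bool → Int) → Int → Int) → Int; W, C, E all held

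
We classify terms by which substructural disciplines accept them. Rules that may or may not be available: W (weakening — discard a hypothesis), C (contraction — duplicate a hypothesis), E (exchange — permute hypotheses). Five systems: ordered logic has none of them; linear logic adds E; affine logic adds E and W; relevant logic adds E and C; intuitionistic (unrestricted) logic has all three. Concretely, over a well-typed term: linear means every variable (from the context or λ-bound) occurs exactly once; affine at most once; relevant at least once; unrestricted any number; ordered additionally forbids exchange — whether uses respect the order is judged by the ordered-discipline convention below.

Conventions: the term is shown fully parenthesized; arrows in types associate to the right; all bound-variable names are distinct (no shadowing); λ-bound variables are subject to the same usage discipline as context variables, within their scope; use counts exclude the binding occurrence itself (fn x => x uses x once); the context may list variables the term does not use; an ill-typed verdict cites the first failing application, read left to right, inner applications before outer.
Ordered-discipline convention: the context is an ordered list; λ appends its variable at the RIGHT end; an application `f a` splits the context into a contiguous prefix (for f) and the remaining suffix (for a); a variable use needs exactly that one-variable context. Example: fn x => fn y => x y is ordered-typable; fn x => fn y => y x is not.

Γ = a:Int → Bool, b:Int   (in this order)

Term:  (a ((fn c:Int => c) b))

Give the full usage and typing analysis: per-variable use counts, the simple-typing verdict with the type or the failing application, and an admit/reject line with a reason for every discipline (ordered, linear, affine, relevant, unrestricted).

counts: a ×1; b ×1; c (bound) ×1
left-to-right use order: a, c, b
typing: ✓ — Bool
ordered ✓ (single-use (a, b, c), ordered derivation ok)
linear ✓ (each of a, b, c used exactly once)
affine ✓ (none of a, b, c used more than once)
relevant ✓ (none of a, b, c goes unused)
unrestricted ✓ (well-typed at Bool; no restrictions here)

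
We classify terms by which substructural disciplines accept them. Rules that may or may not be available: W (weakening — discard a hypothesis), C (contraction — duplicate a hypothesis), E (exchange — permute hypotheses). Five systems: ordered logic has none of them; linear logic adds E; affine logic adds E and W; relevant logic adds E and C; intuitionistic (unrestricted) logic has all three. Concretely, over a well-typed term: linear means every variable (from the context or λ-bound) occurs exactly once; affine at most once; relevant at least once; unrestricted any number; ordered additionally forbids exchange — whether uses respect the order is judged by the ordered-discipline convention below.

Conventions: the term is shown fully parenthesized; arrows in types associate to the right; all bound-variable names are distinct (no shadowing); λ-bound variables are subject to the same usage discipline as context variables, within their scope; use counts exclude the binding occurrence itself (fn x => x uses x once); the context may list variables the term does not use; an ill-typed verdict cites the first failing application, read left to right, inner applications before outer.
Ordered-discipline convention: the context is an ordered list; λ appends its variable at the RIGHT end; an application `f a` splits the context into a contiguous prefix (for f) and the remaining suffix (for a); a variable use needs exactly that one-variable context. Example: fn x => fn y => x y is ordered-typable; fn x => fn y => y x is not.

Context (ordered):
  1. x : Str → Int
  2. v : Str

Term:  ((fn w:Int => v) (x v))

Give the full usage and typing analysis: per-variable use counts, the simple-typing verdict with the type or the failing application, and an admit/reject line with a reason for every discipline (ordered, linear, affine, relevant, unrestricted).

use counts: x: 1×; v: 2×; w (λ-bound): 0×
order of uses: v, x, v
typing: well-typed at Str
ordered: ✗, needs contraction — v ×2; unused: w — weakening required
linear: ✗, needs contraction — v ×2; unused: w — weakening required
affine: ✗, needs contraction — v ×2
relevant: ✗, unused: w — weakening required
unrestricted: ✓, typability at Str is all that's needed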